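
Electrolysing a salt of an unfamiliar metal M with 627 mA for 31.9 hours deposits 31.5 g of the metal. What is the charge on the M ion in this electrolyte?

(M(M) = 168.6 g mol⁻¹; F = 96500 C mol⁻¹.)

+4

Q = I·t = 0.6270 A × 114840 s = 72000 C, so n(e⁻) = 72000/96500 = 0.7462 mol.
n(M) deposited = 31.5 / 168.6 = 0.1868 mol.
Electrons per atom = n(e⁻)/n(M) = 0.7462 / 0.1868 = 3.99 ≈ 4, so the ion is M⁴⁺.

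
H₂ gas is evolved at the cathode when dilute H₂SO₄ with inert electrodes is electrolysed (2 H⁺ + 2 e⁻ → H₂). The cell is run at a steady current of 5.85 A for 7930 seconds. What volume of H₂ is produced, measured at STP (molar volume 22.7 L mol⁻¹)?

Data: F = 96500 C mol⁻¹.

Q = I·t = 5.850 A × 7930.0 s = 46390 C.
n(e⁻) = Q/F = 46390 / 96500 = 0.4807 mol.
2 electrons are transferred per H₂ molecule, so n(H₂) = 0.4807 / 2 = 0.2404 mol.
V = n × V_m = 0.2404 × 22.7 = 5.46 L.

5.46 L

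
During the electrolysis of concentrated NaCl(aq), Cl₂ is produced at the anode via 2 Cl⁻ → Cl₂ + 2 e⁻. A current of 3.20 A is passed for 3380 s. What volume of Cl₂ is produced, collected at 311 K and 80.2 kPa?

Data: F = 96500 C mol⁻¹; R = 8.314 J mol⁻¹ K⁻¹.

Q = I·t = 3.200 A × 3380.0 s = 10820 C.
n(e⁻) = Q/F = 10820 / 96500 = 0.1121 mol.
2 electrons are transferred per Cl₂ molecule, so n(Cl₂) = 0.1121 / 2 = 0.05604 mol.
V = nRT/P = (0.05604 × 8.314 × 311) / (80.2 × 10³ Pa) = 0.00181 m³ = 1.81 L.

1.81 L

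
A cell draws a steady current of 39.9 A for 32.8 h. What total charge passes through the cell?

4.71 × 10⁶ C

Q = I·t = 39.90 A × 118080 s = 4.71 × 10⁶ C.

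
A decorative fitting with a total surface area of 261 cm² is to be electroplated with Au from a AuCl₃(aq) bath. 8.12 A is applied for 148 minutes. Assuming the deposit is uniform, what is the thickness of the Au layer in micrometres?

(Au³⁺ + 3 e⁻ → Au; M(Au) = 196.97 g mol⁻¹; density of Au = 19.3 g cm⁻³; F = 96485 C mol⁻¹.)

97.4 μm

Q = I·t = 8.120 × 8880.0 = 72110 C; n(e⁻) = 0.7473 mol.
n(Au) = n(e⁻)/3 = 0.2491 mol, so m = 0.2491 × 196.97 = 49.07 g.
Volume = m/ρ = 49.07 / 19.3 = 2.542 cm³.
Thickness = V/A = 2.542 / 261 = 0.00974 cm = 97.4 μm.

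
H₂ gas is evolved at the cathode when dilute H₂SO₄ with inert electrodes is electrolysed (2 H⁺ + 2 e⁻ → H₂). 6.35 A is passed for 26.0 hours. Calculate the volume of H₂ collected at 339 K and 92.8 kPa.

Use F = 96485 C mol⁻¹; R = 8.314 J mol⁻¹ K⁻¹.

93.5 L

Q = I·t = 6.350 A × 93600 s = 594400 C.
n(e⁻) = Q/F = 594400 / 96485 = 6.160 mol.
2 electrons are transferred per H₂ molecule, so n(H₂) = 6.160 / 2 = 3.080 mol.
V = nRT/P = (3.080 × 8.314 × 339) / (92.8 × 10³ Pa) = 0.0935 m³ = 93.5 L.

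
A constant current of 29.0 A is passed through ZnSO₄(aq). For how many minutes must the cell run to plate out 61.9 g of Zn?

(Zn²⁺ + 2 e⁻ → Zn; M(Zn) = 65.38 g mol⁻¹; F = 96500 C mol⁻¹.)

n(Zn) = m/M = 61.9 / 65.38 = 0.9468 mol.
Each Zn atom requires 2 electrons, so n(e⁻) = 2 × 0.9468 = 1.894 mol.
Q = n(e⁻)·F = 1.894 × 96500 = 182700 C.
t = Q/I = 182700 / 29.00 A = 6301 s = 105 min.

105 min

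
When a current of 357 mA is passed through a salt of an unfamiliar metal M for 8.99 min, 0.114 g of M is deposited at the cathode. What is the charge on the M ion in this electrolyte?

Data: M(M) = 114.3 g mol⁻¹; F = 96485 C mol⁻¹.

Q = I·t = 0.3570 A × 539.40 s = 192.6 C, so n(e⁻) = 192.6/96485 = 0.001996 mol.
n(M) deposited = 0.114 / 114.3 = 0.0009974 mol.
Electrons per atom = n(e⁻)/n(M) = 0.001996 / 0.0009974 = 2.00 ≈ 2, so the ion is M²⁺.

+2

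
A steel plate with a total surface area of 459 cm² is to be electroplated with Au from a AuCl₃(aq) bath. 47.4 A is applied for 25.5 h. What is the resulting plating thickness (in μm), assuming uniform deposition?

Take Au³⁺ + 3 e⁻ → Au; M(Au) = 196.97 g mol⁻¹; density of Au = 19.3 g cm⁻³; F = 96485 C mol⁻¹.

Q = I·t = 47.40 × 91800 = 4351000 C; n(e⁻) = 45.10 mol.
n(Au) = n(e⁻)/3 = 15.03 mol, so m = 15.03 × 196.97 = 2961 g.
Volume = m/ρ = 2961 / 19.3 = 153.4 cm³.
Thickness = V/A = 153.4 / 459 = 0.334 cm = 3340 μm.

3340 μm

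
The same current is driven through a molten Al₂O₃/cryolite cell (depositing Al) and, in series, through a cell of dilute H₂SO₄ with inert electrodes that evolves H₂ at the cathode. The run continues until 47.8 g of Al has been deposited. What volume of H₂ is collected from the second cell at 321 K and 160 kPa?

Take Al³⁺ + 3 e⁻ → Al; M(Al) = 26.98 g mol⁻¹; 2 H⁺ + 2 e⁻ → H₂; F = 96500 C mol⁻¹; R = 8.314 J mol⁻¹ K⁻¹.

44.3 L

n(Al) = 47.8 / 26.98 = 1.772 mol, so n(e⁻) = 3 × 1.772 = 5.315 mol.
The cells are in series, so the same 5.315 mol of electrons passes through the second cell.
2 H⁺ + 2 e⁻ → H₂ — 2 mol e⁻ per mol H₂, so n(H₂) = 5.315/2 = 2.658 mol.
V = nRT/P = (2.658 × 8.314 × 321) / (160 × 10³) = 0.0443 m³ = 44.3 L.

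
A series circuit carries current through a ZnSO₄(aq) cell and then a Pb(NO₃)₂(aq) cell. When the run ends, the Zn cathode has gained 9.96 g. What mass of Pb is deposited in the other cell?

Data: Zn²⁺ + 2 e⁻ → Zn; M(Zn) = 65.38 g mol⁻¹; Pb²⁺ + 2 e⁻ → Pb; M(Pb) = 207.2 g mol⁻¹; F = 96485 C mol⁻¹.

n(Zn) = 9.96 / 65.38 = 0.1523 mol.
Since Zn²⁺ + 2 e⁻ → Zn, n(e⁻) passed = 2 × 0.1523 = 0.3047 mol.
Cells in series carry the same charge, so the same 0.3047 mol of electrons passes through cell 2.
Pb²⁺ + 2 e⁻ → Pb, so n(Pb) = 0.3047 / 2 = 0.1523 mol.
m(Pb) = 0.1523 × 207.2 = 31.6 g.

31.6 g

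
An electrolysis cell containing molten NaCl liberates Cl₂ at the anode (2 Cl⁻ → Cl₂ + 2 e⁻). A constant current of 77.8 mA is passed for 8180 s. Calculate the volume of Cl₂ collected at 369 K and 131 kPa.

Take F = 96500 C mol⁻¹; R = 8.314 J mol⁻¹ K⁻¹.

Q = I·t = 0.07780 A × 8180.0 s = 636.4 C.
n(e⁻) = Q/F = 636.4 / 96500 = 0.006595 mol.
2 electrons are transferred per Cl₂ molecule, so n(Cl₂) = 0.006595 / 2 = 0.003297 mol.
V = nRT/P = (0.003297 × 8.314 × 369) / (131 × 10³ Pa) = 7.72 × 10⁻⁵ m³ = 0.0772 L.

0.0772 L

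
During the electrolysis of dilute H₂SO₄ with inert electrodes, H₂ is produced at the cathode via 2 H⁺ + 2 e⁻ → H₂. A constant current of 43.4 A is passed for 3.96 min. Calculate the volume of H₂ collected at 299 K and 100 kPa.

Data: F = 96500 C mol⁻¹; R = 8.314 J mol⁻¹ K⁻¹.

Q = I·t = 43.40 A × 237.60 s = 10310 C.
n(e⁻) = Q/F = 10310 / 96500 = 0.1069 mol.
2 electrons are transferred per H₂ molecule, so n(H₂) = 0.1069 / 2 = 0.05343 mol.
V = nRT/P = (0.05343 × 8.314 × 299) / (100 × 10³ Pa) = 0.00133 m³ = 1.33 L.

1.33 L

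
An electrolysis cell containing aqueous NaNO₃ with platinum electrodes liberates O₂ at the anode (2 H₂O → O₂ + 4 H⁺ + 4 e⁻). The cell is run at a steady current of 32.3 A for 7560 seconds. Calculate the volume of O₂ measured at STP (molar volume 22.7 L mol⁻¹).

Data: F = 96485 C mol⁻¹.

Q = I·t = 32.30 A × 7560.0 s = 244200 C.
n(e⁻) = Q/F = 244200 / 96485 = 2.531 mol.
4 electrons are transferred per O₂ molecule, so n(O₂) = 2.531 / 4 = 0.6327 mol.
V = n × V_m = 0.6327 × 22.7 = 14.4 L.

14.4 L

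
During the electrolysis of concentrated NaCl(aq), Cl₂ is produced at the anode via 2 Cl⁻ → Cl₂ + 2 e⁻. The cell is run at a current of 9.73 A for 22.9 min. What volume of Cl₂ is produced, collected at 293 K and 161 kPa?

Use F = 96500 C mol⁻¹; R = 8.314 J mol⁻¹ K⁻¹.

1.05 L

Q = I·t = 9.730 A × 1374.0 s = 13370 C.
n(e⁻) = Q/F = 13370 / 96500 = 0.1385 mol.
2 electrons are transferred per Cl₂ molecule, so n(Cl₂) = 0.1385 / 2 = 0.06927 mol.
V = nRT/P = (0.06927 × 8.314 × 293) / (161 × 10³ Pa) = 0.00105 m³ = 1.05 L.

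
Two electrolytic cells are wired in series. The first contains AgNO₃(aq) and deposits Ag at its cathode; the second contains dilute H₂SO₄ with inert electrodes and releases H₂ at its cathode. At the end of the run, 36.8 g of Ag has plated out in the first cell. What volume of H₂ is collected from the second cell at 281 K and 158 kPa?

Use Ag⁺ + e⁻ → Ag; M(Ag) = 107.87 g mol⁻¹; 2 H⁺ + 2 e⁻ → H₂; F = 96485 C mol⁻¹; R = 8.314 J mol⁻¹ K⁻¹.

n(Ag) = 36.8 / 107.87 = 0.3412 mol, so n(e⁻) = 1 × 0.3412 = 0.3412 mol.
The cells are in series, so the same 0.3412 mol of electrons passes through the second cell.
2 H⁺ + 2 e⁻ → H₂ — 2 mol e⁻ per mol H₂, so n(H₂) = 0.3412/2 = 0.1706 mol.
V = nRT/P = (0.1706 × 8.314 × 281) / (158 × 10³) = 0.00252 m³ = 2.52 L.

2.52 L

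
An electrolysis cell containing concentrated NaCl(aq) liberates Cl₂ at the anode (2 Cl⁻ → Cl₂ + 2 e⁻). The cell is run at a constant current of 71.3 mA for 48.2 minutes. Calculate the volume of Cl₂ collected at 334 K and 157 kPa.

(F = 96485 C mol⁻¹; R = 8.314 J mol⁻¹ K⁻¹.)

0.0189 L

Q = I·t = 0.07130 A × 2892.0 s = 206.2 C.
n(e⁻) = Q/F = 206.2 / 96485 = 0.002137 mol.
2 electrons are transferred per Cl₂ molecule, so n(Cl₂) = 0.002137 / 2 = 0.001069 mol.
V = nRT/P = (0.001069 × 8.314 × 334) / (157 × 10³ Pa) = 1.89 × 10⁻⁵ m³ = 0.0189 L.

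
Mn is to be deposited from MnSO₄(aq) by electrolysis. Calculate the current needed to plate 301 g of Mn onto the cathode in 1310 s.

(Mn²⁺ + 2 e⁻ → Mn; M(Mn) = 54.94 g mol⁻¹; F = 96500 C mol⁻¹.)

n(Mn) = 301 / 54.94 = 5.479 mol.
n(e⁻) = 2 × 5.479 = 10.96 mol.
Q = n(e⁻)·F = 10.96 × 96500 = 1057000 C.
I = Q/t = 1057000 / 1310.0 s = 807 A.

807 A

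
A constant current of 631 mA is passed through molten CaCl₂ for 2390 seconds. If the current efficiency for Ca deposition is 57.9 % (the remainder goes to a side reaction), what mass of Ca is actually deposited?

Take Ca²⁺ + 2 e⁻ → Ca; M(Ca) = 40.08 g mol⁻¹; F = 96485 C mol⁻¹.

0.181 g

Q = I·t = 0.6310 × 2390.0 = 1508 C.
n(e⁻) = 1508/96485 = 0.01563 mol; theoretically n(Ca) = 0.01563/2 = 0.007815 mol, m_theo = 0.3132 g.
At 57.9 % efficiency, m_actual = 0.579 × 0.3132 = 0.181 g.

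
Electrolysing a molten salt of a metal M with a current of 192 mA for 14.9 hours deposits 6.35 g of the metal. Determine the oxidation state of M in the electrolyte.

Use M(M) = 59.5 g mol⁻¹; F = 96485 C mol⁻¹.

Q = I·t = 0.1920 A × 53640 s = 10300 C, so n(e⁻) = 10300/96485 = 0.1067 mol.
n(M) deposited = 6.35 / 59.5 = 0.1067 mol.
Electrons per atom = n(e⁻)/n(M) = 0.1067 / 0.1067 = 1.00 ≈ 1, so the ion is M⁺.

+1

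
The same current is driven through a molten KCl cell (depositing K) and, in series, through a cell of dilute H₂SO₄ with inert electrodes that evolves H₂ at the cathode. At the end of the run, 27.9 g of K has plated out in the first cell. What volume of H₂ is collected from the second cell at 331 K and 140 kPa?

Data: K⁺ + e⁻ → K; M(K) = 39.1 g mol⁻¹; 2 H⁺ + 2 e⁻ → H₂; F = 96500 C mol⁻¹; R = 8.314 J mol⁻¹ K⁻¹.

7.01 L

n(K) = 27.9 / 39.1 = 0.7136 mol, so n(e⁻) = 1 × 0.7136 = 0.7136 mol.
The cells are in series, so the same 0.7136 mol of electrons passes through the second cell.
2 H⁺ + 2 e⁻ → H₂ — 2 mol e⁻ per mol H₂, so n(H₂) = 0.7136/2 = 0.3568 mol.
V = nRT/P = (0.3568 × 8.314 × 331) / (140 × 10³) = 0.00701 m³ = 7.01 L.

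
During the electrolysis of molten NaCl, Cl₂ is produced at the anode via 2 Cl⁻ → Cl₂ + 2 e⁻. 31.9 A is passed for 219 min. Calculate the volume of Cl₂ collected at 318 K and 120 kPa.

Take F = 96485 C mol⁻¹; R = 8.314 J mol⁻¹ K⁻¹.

Q = I·t = 31.90 A × 13140 s = 419200 C.
n(e⁻) = Q/F = 419200 / 96485 = 4.344 mol.
2 electrons are transferred per Cl₂ molecule, so n(Cl₂) = 4.344 / 2 = 2.172 mol.
V = nRT/P = (2.172 × 8.314 × 318) / (120 × 10³ Pa) = 0.0479 m³ = 47.9 L.

47.9 L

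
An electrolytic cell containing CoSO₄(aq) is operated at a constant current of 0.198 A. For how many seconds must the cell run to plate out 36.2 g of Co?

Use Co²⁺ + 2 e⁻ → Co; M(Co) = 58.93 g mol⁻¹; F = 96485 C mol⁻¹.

5.99 × 10⁵ s

n(Co) = m/M = 36.2 / 58.93 = 0.6143 mol.
Each Co atom requires 2 electrons, so n(e⁻) = 2 × 0.6143 = 1.229 mol.
Q = n(e⁻)·F = 1.229 × 96485 = 118500 C.
t = Q/I = 118500 / 0.1980 A = 598700 s.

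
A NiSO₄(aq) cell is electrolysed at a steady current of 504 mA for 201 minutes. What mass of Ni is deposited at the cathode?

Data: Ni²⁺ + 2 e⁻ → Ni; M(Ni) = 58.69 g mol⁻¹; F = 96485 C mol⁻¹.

1.85 g

Q = I·t = 0.5040 A × 12060 s = 6078 C.
n(e⁻) = Q/F = 6078 / 96485 = 0.06300 mol.
Ni²⁺ + 2 e⁻ → Ni, so n(Ni) = n(e⁻)/2 = 0.03150 mol.
m = n·M = 0.03150 × 58.69 = 1.85 g.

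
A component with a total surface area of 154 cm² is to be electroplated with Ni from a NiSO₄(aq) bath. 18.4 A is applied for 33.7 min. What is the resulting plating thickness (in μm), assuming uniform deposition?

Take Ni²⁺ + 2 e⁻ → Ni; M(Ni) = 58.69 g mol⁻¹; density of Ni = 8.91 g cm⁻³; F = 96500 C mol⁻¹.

82.5 μm

Q = I·t = 18.40 × 2022.0 = 37200 C; n(e⁻) = 0.3855 mol.
n(Ni) = n(e⁻)/2 = 0.1928 mol, so m = 0.1928 × 58.69 = 11.31 g.
Volume = m/ρ = 11.31 / 8.91 = 1.270 cm³.
Thickness = V/A = 1.270 / 154 = 0.00825 cm = 82.5 μm.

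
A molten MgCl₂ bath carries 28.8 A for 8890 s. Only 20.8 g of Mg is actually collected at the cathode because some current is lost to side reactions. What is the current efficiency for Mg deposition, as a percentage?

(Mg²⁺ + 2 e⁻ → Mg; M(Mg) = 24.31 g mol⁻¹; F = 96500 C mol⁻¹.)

64.5 %

Q = I·t = 28.80 × 8890.0 = 256000 C; n(e⁻) = 256000/96500 = 2.653 mol.
Theoretical n(Mg) = n(e⁻)/2 = 1.327 mol, i.e. m_theo = 1.327 × 24.31 = 32.25 g.
Efficiency = m_actual / m_theo = 20.8 / 32.25 = 64.5 %.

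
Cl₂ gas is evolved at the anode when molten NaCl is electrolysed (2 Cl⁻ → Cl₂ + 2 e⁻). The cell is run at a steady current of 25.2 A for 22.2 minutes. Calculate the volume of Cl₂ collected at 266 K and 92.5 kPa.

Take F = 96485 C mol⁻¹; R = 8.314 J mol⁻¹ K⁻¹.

Q = I·t = 25.20 A × 1332.0 s = 33570 C.
n(e⁻) = Q/F = 33570 / 96485 = 0.3479 mol.
2 electrons are transferred per Cl₂ molecule, so n(Cl₂) = 0.3479 / 2 = 0.1739 mol.
V = nRT/P = (0.1739 × 8.314 × 266) / (92.5 × 10³ Pa) = 0.00416 m³ = 4.16 L.

4.16 L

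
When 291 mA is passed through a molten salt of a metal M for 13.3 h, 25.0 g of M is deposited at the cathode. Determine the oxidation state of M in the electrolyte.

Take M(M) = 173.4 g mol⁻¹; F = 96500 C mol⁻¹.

Q = I·t = 0.2910 A × 47880 s = 13930 C, so n(e⁻) = 13930/96500 = 0.1444 mol.
n(M) deposited = 25.0 / 173.4 = 0.1442 mol.
Electrons per atom = n(e⁻)/n(M) = 0.1444 / 0.1442 = 1.00 ≈ 1, so the ion is M⁺.

+1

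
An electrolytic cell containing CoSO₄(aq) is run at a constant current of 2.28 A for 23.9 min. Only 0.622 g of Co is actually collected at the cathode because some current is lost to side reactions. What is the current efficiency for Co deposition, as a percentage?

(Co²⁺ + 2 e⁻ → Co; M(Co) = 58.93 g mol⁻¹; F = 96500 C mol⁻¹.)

Q = I·t = 2.280 × 1434.0 = 3270 C; n(e⁻) = 3270/96500 = 0.03388 mol.
Theoretical n(Co) = n(e⁻)/2 = 0.01694 mol, i.e. m_theo = 0.01694 × 58.93 = 0.9983 g.
Efficiency = m_actual / m_theo = 0.622 / 0.9983 = 62.3 %.

62.3 %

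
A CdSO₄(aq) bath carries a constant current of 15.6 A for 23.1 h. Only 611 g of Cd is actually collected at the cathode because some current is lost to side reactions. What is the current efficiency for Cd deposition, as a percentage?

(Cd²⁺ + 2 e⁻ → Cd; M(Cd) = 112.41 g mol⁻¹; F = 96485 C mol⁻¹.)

80.9 %

Q = I·t = 15.60 × 83160 = 1297000 C; n(e⁻) = 1297000/96485 = 13.45 mol.
Theoretical n(Cd) = n(e⁻)/2 = 6.723 mol, i.e. m_theo = 6.723 × 112.41 = 755.7 g.
Efficiency = m_actual / m_theo = 611 / 755.7 = 80.9 %.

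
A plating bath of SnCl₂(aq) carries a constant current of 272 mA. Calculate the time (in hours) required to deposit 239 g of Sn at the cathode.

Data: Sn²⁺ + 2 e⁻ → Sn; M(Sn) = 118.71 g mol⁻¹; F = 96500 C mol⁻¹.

n(Sn) = m/M = 239 / 118.71 = 2.013 mol.
Each Sn atom requires 2 electrons, so n(e⁻) = 2 × 2.013 = 4.027 mol.
Q = n(e⁻)·F = 4.027 × 96500 = 388600 C.
t = Q/I = 388600 / 0.2720 A = 1429000 s = 397 h.

397 h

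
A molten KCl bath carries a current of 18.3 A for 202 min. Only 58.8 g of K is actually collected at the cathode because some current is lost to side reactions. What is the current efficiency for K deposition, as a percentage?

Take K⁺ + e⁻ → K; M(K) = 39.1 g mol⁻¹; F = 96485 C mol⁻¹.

Q = I·t = 18.30 × 12120 = 221800 C; n(e⁻) = 221800/96485 = 2.299 mol.
Theoretical n(K) = n(e⁻)/1 = 2.299 mol, i.e. m_theo = 2.299 × 39.1 = 89.88 g.
Efficiency = m_actual / m_theo = 58.8 / 89.88 = 65.4 %.

65.4 %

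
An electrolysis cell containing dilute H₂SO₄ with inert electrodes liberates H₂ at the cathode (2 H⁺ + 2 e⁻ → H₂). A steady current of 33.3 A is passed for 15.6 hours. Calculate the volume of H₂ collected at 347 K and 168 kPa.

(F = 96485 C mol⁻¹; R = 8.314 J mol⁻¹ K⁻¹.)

Q = I·t = 33.30 A × 56160 s = 1870000 C.
n(e⁻) = Q/F = 1870000 / 96485 = 19.38 mol.
2 electrons are transferred per H₂ molecule, so n(H₂) = 19.38 / 2 = 9.691 mol.
V = nRT/P = (9.691 × 8.314 × 347) / (168 × 10³ Pa) = 0.166 m³ = 166 L.

166 L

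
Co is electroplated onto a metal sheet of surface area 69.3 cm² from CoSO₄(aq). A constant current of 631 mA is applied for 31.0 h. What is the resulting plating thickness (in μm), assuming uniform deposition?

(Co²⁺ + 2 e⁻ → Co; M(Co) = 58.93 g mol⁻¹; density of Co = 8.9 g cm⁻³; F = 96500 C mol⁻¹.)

349 μm

Q = I·t = 0.6310 × 111600 = 70420 C; n(e⁻) = 0.7297 mol.
n(Co) = n(e⁻)/2 = 0.3649 mol, so m = 0.3649 × 58.93 = 21.50 g.
Volume = m/ρ = 21.50 / 8.9 = 2.416 cm³.
Thickness = V/A = 2.416 / 69.3 = 0.0349 cm = 349 μm.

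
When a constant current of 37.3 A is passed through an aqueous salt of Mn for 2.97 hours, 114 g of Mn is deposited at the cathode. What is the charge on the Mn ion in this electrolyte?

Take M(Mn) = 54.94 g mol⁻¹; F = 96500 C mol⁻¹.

+2

Q = I·t = 37.30 A × 10692 s = 398800 C, so n(e⁻) = 398800/96500 = 4.133 mol.
n(Mn) deposited = 114 / 54.94 = 2.075 mol.
Electrons per atom = n(e⁻)/n(Mn) = 4.133 / 2.075 = 1.99 ≈ 2, so the ion is Mn²⁺.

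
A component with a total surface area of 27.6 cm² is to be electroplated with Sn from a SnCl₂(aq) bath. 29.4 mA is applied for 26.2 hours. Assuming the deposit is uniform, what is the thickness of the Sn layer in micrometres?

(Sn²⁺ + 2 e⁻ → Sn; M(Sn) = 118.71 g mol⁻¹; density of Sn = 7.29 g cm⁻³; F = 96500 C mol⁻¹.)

84.8 μm

Q = I·t = 0.02940 × 94320 = 2773 C; n(e⁻) = 0.02874 mol.
n(Sn) = n(e⁻)/2 = 0.01437 mol, so m = 0.01437 × 118.71 = 1.706 g.
Volume = m/ρ = 1.706 / 7.29 = 0.2340 cm³.
Thickness = V/A = 0.2340 / 27.6 = 0.00848 cm = 84.8 μm.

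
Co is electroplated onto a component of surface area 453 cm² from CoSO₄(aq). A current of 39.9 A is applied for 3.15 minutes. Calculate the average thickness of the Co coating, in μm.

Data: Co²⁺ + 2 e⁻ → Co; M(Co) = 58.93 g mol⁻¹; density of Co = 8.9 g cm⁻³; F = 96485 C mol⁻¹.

5.71 μm

Q = I·t = 39.90 × 189.00 = 7541 C; n(e⁻) = 0.07816 mol.
n(Co) = n(e⁻)/2 = 0.03908 mol, so m = 0.03908 × 58.93 = 2.303 g.
Volume = m/ρ = 2.303 / 8.9 = 0.2588 cm³.
Thickness = V/A = 0.2588 / 453 = 5.71 × 10⁻⁴ cm = 5.71 μm.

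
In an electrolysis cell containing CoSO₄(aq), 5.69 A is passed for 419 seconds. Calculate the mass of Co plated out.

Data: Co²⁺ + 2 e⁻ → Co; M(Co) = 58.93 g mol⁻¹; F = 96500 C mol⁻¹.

0.728 g

Q = I·t = 5.690 A × 419.00 s = 2384 C.
n(e⁻) = Q/F = 2384 / 96500 = 0.02471 mol.
Co²⁺ + 2 e⁻ → Co, so n(Co) = n(e⁻)/2 = 0.01235 mol.
m = n·M = 0.01235 × 58.93 = 0.728 g.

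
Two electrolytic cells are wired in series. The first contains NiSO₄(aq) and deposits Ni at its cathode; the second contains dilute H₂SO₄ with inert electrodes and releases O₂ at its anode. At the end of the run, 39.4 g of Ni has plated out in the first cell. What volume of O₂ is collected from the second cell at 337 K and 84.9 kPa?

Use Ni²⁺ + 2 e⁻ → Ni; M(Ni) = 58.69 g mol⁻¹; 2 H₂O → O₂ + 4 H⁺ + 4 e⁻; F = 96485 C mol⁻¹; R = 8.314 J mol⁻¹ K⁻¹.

n(Ni) = 39.4 / 58.69 = 0.6713 mol, so n(e⁻) = 2 × 0.6713 = 1.343 mol.
The cells are in series, so the same 1.343 mol of electrons passes through the second cell.
2 H₂O → O₂ + 4 H⁺ + 4 e⁻ — 4 mol e⁻ per mol O₂, so n(O₂) = 1.343/4 = 0.3357 mol.
V = nRT/P = (0.3357 × 8.314 × 337) / (84.9 × 10³) = 0.0111 m³ = 11.1 L.

11.1 L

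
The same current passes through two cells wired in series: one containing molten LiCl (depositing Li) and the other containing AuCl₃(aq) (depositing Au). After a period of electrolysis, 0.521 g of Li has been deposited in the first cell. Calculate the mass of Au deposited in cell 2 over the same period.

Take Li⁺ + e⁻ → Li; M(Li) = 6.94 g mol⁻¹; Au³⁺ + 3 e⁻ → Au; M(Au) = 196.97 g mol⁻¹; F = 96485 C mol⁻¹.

4.93 g

n(Li) = 0.521 / 6.94 = 0.07507 mol.
Since Li⁺ + e⁻ → Li, n(e⁻) passed = 1 × 0.07507 = 0.07507 mol.
Cells in series carry the same charge, so the same 0.07507 mol of electrons passes through cell 2.
Au³⁺ + 3 e⁻ → Au, so n(Au) = 0.07507 / 3 = 0.02502 mol.
m(Au) = 0.02502 × 196.97 = 4.93 g.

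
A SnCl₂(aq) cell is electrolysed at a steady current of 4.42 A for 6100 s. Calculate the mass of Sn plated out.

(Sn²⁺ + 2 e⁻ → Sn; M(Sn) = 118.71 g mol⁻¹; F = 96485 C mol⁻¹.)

16.6 g

Q = I·t = 4.420 A × 6100.0 s = 26960 C.
n(e⁻) = Q/F = 26960 / 96485 = 0.2794 mol.
Sn²⁺ + 2 e⁻ → Sn, so n(Sn) = n(e⁻)/2 = 0.1397 mol.
m = n·M = 0.1397 × 118.71 = 16.6 g.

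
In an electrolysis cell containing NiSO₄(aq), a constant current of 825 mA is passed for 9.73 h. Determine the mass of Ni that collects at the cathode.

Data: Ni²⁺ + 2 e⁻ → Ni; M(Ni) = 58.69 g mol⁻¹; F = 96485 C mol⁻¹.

Q = I·t = 0.8250 A × 35028 s = 28900 C.
n(e⁻) = Q/F = 28900 / 96485 = 0.2995 mol.
Ni²⁺ + 2 e⁻ → Ni, so n(Ni) = n(e⁻)/2 = 0.1498 mol.
m = n·M = 0.1498 × 58.69 = 8.79 g.

8.79 g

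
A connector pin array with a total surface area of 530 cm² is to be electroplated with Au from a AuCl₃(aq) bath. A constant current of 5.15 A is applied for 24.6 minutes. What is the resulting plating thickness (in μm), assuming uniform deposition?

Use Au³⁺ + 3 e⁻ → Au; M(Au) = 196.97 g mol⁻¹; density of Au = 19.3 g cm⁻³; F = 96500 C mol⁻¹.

Q = I·t = 5.150 × 1476.0 = 7601 C; n(e⁻) = 0.07877 mol.
n(Au) = n(e⁻)/3 = 0.02626 mol, so m = 0.02626 × 196.97 = 5.172 g.
Volume = m/ρ = 5.172 / 19.3 = 0.2680 cm³.
Thickness = V/A = 0.2680 / 530 = 5.06 × 10⁻⁴ cm = 5.06 μm.

5.06 μm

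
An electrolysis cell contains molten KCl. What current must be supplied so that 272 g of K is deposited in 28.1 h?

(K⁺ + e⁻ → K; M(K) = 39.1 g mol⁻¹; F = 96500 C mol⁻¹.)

6.64 A

n(K) = 272 / 39.1 = 6.957 mol.
n(e⁻) = 1 × 6.957 = 6.957 mol.
Q = n(e⁻)·F = 6.957 × 96500 = 671300 C.
I = Q/t = 671300 / 101160 s = 6.64 A.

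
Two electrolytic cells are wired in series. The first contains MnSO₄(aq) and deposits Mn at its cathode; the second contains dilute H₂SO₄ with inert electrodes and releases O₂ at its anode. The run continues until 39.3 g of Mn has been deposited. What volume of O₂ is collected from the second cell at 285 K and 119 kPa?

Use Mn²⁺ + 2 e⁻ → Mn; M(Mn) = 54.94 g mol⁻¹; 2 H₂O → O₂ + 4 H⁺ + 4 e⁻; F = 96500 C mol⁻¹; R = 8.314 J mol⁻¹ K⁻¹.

7.12 L

n(Mn) = 39.3 / 54.94 = 0.7153 mol, so n(e⁻) = 2 × 0.7153 = 1.431 mol.
The cells are in series, so the same 1.431 mol of electrons passes through the second cell.
2 H₂O → O₂ + 4 H⁺ + 4 e⁻ — 4 mol e⁻ per mol O₂, so n(O₂) = 1.431/4 = 0.3577 mol.
V = nRT/P = (0.3577 × 8.314 × 285) / (119 × 10³) = 0.00712 m³ = 7.12 L.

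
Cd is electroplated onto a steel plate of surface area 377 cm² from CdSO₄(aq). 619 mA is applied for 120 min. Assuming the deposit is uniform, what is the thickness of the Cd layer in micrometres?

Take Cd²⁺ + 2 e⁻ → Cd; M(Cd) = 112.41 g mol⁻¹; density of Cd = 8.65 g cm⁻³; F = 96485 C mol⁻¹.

Q = I·t = 0.6190 × 7200.0 = 4457 C; n(e⁻) = 0.04619 mol.
n(Cd) = n(e⁻)/2 = 0.02310 mol, so m = 0.02310 × 112.41 = 2.596 g.
Volume = m/ρ = 2.596 / 8.65 = 0.3001 cm³.
Thickness = V/A = 0.3001 / 377 = 7.96 × 10⁻⁴ cm = 7.96 μm.

7.96 μm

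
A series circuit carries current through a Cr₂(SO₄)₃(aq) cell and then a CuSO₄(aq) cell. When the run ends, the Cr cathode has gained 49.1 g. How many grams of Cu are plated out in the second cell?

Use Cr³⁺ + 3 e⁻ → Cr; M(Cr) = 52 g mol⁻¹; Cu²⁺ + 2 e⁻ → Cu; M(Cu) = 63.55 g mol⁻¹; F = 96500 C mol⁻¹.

90.0 g

n(Cr) = 49.1 / 52 = 0.9442 mol.
Since Cr³⁺ + 3 e⁻ → Cr, n(e⁻) passed = 3 × 0.9442 = 2.833 mol.
Cells in series carry the same charge, so the same 2.833 mol of electrons passes through cell 2.
Cu²⁺ + 2 e⁻ → Cu, so n(Cu) = 2.833 / 2 = 1.416 mol.
m(Cu) = 1.416 × 63.55 = 90.0 g.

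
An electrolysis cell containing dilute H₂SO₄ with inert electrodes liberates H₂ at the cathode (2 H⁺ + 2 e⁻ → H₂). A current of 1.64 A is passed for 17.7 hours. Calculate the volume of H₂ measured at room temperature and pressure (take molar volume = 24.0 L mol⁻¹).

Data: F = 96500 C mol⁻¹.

13.0 L

Q = I·t = 1.640 A × 63720 s = 104500 C.
n(e⁻) = Q/F = 104500 / 96500 = 1.083 mol.
2 electrons are transferred per H₂ molecule, so n(H₂) = 1.083 / 2 = 0.5415 mol.
V = n × V_m = 0.5415 × 24.0 = 13.0 L.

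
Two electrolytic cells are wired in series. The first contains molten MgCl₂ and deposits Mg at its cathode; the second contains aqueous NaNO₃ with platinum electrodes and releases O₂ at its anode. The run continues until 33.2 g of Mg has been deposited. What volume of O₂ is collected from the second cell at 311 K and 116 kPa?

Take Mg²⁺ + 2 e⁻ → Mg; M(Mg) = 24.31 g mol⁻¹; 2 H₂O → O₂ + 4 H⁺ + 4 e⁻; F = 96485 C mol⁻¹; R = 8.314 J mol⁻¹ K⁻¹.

15.2 L

n(Mg) = 33.2 / 24.31 = 1.366 mol, so n(e⁻) = 2 × 1.366 = 2.731 mol.
The cells are in series, so the same 2.731 mol of electrons passes through the second cell.
2 H₂O → O₂ + 4 H⁺ + 4 e⁻ — 4 mol e⁻ per mol O₂, so n(O₂) = 2.731/4 = 0.6828 mol.
V = nRT/P = (0.6828 × 8.314 × 311) / (116 × 10³) = 0.0152 m³ = 15.2 L.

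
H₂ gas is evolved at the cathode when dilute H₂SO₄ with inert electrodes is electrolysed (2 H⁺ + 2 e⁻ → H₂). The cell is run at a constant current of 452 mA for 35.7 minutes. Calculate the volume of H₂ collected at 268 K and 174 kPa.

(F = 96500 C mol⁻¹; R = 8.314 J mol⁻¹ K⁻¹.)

0.0642 L

Q = I·t = 0.4520 A × 2142.0 s = 968.2 C.
n(e⁻) = Q/F = 968.2 / 96500 = 0.01003 mol.
2 electrons are transferred per H₂ molecule, so n(H₂) = 0.01003 / 2 = 0.005016 mol.
V = nRT/P = (0.005016 × 8.314 × 268) / (174 × 10³ Pa) = 6.42 × 10⁻⁵ m³ = 0.0642 L.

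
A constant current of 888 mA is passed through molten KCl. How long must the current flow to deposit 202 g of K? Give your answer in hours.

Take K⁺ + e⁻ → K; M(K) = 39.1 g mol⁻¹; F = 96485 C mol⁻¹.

n(K) = m/M = 202 / 39.1 = 5.166 mol.
Each K atom requires 1 electron, so n(e⁻) = 1 × 5.166 = 5.166 mol.
Q = n(e⁻)·F = 5.166 × 96485 = 498500 C.
t = Q/I = 498500 / 0.8880 A = 561300 s = 156 h.

156 h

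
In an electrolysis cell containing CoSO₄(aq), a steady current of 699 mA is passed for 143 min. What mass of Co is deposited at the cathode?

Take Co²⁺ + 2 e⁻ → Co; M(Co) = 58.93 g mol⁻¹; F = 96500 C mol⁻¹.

Q = I·t = 0.6990 A × 8580.0 s = 5997 C.
n(e⁻) = Q/F = 5997 / 96500 = 0.06215 mol.
Co²⁺ + 2 e⁻ → Co, so n(Co) = n(e⁻)/2 = 0.03107 mol.
m = n·M = 0.03107 × 58.93 = 1.83 g.

1.83 g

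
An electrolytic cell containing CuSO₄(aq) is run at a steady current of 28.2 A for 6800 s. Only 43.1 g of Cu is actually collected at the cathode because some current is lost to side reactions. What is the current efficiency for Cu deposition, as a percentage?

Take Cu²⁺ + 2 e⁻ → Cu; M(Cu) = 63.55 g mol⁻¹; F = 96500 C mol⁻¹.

68.3 %

Q = I·t = 28.20 × 6800.0 = 191800 C; n(e⁻) = 191800/96500 = 1.987 mol.
Theoretical n(Cu) = n(e⁻)/2 = 0.9936 mol, i.e. m_theo = 0.9936 × 63.55 = 63.14 g.
Efficiency = m_actual / m_theo = 43.1 / 63.14 = 68.3 %.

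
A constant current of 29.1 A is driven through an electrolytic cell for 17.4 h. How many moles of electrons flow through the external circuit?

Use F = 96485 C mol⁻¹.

18.9 mol

Q = I·t = 29.10 A × 62640 s = 1823000 C.
n(e⁻) = Q/F = 1823000 / 96485 = 18.9 mol.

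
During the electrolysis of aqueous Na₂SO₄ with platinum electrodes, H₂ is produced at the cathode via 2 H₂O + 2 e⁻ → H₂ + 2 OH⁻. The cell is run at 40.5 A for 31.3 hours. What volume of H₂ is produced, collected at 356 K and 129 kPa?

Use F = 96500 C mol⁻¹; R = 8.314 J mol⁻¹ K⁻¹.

Q = I·t = 40.50 A × 112680 s = 4564000 C.
n(e⁻) = Q/F = 4564000 / 96500 = 47.29 mol.
2 electrons are transferred per H₂ molecule, so n(H₂) = 47.29 / 2 = 23.65 mol.
V = nRT/P = (23.65 × 8.314 × 356) / (129 × 10³ Pa) = 0.543 m³ = 543 L.

543 L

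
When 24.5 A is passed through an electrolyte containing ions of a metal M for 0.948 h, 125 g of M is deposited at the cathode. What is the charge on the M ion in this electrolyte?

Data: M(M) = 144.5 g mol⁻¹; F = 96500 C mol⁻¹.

+1

Q = I·t = 24.50 A × 3412.8 s = 83610 C, so n(e⁻) = 83610/96500 = 0.8665 mol.
n(M) deposited = 125 / 144.5 = 0.8651 mol.
Electrons per atom = n(e⁻)/n(M) = 0.8665 / 0.8651 = 1.00 ≈ 1, so the ion is M⁺.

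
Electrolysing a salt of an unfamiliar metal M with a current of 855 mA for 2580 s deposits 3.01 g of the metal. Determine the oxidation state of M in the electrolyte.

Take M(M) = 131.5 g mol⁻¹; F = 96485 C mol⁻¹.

Q = I·t = 0.8550 A × 2580.0 s = 2206 C, so n(e⁻) = 2206/96485 = 0.02286 mol.
n(M) deposited = 3.01 / 131.5 = 0.02289 mol.
Electrons per atom = n(e⁻)/n(M) = 0.02286 / 0.02289 = 0.999 ≈ 1, so the ion is M⁺.

+1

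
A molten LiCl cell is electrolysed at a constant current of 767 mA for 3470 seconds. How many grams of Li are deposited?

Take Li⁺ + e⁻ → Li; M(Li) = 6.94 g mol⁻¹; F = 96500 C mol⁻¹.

0.191 g

Q = I·t = 0.7670 A × 3470.0 s = 2661 C.
n(e⁻) = Q/F = 2661 / 96500 = 0.02758 mol.
Li⁺ + e⁻ → Li, so n(Li) = n(e⁻)/1 = 0.02758 mol.
m = n·M = 0.02758 × 6.94 = 0.191 g.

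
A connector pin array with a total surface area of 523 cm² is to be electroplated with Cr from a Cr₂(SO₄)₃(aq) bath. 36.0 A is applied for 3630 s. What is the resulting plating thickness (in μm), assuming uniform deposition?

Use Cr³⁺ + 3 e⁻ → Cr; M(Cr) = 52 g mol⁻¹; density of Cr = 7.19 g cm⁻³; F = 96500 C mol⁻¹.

Q = I·t = 36.00 × 3630.0 = 130700 C; n(e⁻) = 1.354 mol.
n(Cr) = n(e⁻)/3 = 0.4514 mol, so m = 0.4514 × 52 = 23.47 g.
Volume = m/ρ = 23.47 / 7.19 = 3.265 cm³.
Thickness = V/A = 3.265 / 523 = 0.00624 cm = 62.4 μm.

62.4 μm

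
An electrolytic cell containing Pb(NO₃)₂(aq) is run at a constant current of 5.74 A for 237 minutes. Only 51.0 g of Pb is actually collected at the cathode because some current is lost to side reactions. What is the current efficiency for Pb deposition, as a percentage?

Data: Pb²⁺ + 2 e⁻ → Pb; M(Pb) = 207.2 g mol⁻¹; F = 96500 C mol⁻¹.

58.2 %

Q = I·t = 5.740 × 14220 = 81620 C; n(e⁻) = 81620/96500 = 0.8458 mol.
Theoretical n(Pb) = n(e⁻)/2 = 0.4229 mol, i.e. m_theo = 0.4229 × 207.2 = 87.63 g.
Efficiency = m_actual / m_theo = 51.0 / 87.63 = 58.2 %.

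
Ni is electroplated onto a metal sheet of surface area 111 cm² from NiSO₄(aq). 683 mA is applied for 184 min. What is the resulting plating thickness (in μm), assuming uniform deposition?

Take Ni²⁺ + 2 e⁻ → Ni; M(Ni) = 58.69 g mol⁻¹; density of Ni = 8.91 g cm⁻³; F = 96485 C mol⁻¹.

23.2 μm

Q = I·t = 0.6830 × 11040 = 7540 C; n(e⁻) = 0.07815 mol.
n(Ni) = n(e⁻)/2 = 0.03908 mol, so m = 0.03908 × 58.69 = 2.293 g.
Volume = m/ρ = 2.293 / 8.91 = 0.2574 cm³.
Thickness = V/A = 0.2574 / 111 = 0.00232 cm = 23.2 μm.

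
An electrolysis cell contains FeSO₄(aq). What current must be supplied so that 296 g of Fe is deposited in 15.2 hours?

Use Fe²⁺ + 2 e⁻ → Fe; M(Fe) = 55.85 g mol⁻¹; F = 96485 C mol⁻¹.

18.7 A

n(Fe) = 296 / 55.85 = 5.300 mol.
n(e⁻) = 2 × 5.300 = 10.60 mol.
Q = n(e⁻)·F = 10.60 × 96485 = 1023000 C.
I = Q/t = 1023000 / 54720 s = 18.7 A.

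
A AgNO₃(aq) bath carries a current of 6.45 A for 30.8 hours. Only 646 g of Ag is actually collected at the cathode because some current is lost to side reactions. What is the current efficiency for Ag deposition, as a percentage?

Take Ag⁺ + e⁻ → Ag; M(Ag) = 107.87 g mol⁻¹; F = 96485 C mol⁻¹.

Q = I·t = 6.450 × 110880 = 715200 C; n(e⁻) = 715200/96485 = 7.412 mol.
Theoretical n(Ag) = n(e⁻)/1 = 7.412 mol, i.e. m_theo = 7.412 × 107.87 = 799.6 g.
Efficiency = m_actual / m_theo = 646 / 799.6 = 80.8 %.

80.8 %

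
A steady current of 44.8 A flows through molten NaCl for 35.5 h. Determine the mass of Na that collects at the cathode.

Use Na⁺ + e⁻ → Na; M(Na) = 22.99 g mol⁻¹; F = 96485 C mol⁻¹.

Q = I·t = 44.80 A × 127800 s = 5725000 C.
n(e⁻) = Q/F = 5725000 / 96485 = 59.34 mol.
Na⁺ + e⁻ → Na, so n(Na) = n(e⁻)/1 = 59.34 mol.
m = n·M = 59.34 × 22.99 = 1360 g.

1360 g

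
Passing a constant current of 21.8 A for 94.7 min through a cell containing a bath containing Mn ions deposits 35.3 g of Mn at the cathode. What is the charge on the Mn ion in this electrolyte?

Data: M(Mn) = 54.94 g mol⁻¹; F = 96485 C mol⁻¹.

Q = I·t = 21.80 A × 5682.0 s = 123900 C, so n(e⁻) = 123900/96485 = 1.284 mol.
n(Mn) deposited = 35.3 / 54.94 = 0.6425 mol.
Electrons per atom = n(e⁻)/n(Mn) = 1.284 / 0.6425 = 2.00 ≈ 2, so the ion is Mn²⁺.

+2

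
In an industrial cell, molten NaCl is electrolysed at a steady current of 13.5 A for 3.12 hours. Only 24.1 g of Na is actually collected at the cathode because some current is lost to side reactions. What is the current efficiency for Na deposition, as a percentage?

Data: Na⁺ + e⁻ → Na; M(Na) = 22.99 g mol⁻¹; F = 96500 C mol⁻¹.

66.7 %

Q = I·t = 13.50 × 11232 = 151600 C; n(e⁻) = 151600/96500 = 1.571 mol.
Theoretical n(Na) = n(e⁻)/1 = 1.571 mol, i.e. m_theo = 1.571 × 22.99 = 36.12 g.
Efficiency = m_actual / m_theo = 24.1 / 36.12 = 66.7 %.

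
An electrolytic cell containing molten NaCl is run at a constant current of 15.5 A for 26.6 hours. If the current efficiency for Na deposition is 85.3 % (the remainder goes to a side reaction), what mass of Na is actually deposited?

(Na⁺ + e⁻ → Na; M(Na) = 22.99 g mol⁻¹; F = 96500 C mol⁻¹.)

Q = I·t = 15.50 × 95760 = 1484000 C.
n(e⁻) = 1484000/96500 = 15.38 mol; theoretically n(Na) = 15.38/1 = 15.38 mol, m_theo = 353.6 g.
At 85.3 % efficiency, m_actual = 0.853 × 353.6 = 302 g.

302 g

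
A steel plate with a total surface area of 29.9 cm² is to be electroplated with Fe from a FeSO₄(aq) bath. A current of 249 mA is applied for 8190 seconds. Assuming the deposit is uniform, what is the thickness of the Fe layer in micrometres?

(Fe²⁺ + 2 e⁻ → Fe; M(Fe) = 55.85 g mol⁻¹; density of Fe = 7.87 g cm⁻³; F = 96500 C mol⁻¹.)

25.1 μm

Q = I·t = 0.2490 × 8190.0 = 2039 C; n(e⁻) = 0.02113 mol.
n(Fe) = n(e⁻)/2 = 0.01057 mol, so m = 0.01057 × 55.85 = 0.5901 g.
Volume = m/ρ = 0.5901 / 7.87 = 0.07498 cm³.
Thickness = V/A = 0.07498 / 29.9 = 0.00251 cm = 25.1 μm.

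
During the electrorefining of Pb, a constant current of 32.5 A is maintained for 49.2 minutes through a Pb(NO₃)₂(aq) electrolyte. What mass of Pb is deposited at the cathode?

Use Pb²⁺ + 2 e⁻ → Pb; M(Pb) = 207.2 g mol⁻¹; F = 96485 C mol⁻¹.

Q = I·t = 32.50 A × 2952.0 s = 95940 C.
n(e⁻) = Q/F = 95940 / 96485 = 0.9944 mol.
Pb²⁺ + 2 e⁻ → Pb, so n(Pb) = n(e⁻)/2 = 0.4972 mol.
m = n·M = 0.4972 × 207.2 = 103 g.

103 g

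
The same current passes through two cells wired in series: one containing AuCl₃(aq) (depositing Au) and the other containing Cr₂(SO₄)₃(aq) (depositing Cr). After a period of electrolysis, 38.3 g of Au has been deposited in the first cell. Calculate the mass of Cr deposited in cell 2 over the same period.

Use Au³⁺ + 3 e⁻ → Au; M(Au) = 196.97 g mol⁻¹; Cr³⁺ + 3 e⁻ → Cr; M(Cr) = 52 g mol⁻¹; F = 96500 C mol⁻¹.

n(Au) = 38.3 / 196.97 = 0.1944 mol.
Since Au³⁺ + 3 e⁻ → Au, n(e⁻) passed = 3 × 0.1944 = 0.5833 mol.
Cells in series carry the same charge, so the same 0.5833 mol of electrons passes through cell 2.
Cr³⁺ + 3 e⁻ → Cr, so n(Cr) = 0.5833 / 3 = 0.1944 mol.
m(Cr) = 0.1944 × 52 = 10.1 g.

10.1 g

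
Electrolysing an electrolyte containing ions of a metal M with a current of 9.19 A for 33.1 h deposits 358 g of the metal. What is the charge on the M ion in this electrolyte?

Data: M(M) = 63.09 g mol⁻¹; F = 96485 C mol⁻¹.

+2

Q = I·t = 9.190 A × 119160 s = 1095000 C, so n(e⁻) = 1095000/96485 = 11.35 mol.
n(M) deposited = 358 / 63.09 = 5.674 mol.
Electrons per atom = n(e⁻)/n(M) = 11.35 / 5.674 = 2.00 ≈ 2, so the ion is M²⁺.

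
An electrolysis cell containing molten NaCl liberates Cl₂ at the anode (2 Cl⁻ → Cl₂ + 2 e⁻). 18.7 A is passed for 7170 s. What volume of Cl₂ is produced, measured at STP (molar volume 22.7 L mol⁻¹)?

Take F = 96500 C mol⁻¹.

15.8 L

Q = I·t = 18.70 A × 7170.0 s = 134100 C.
n(e⁻) = Q/F = 134100 / 96500 = 1.389 mol.
2 electrons are transferred per Cl₂ molecule, so n(Cl₂) = 1.389 / 2 = 0.6947 mol.
V = n × V_m = 0.6947 × 22.7 = 15.8 L.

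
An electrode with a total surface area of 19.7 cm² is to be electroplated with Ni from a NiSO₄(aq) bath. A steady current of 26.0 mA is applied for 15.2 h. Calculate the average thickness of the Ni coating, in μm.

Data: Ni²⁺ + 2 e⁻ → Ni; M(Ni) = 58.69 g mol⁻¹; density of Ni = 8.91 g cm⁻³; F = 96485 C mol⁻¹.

Q = I·t = 0.02600 × 54720 = 1423 C; n(e⁻) = 0.01475 mol.
n(Ni) = n(e⁻)/2 = 0.007373 mol, so m = 0.007373 × 58.69 = 0.4327 g.
Volume = m/ρ = 0.4327 / 8.91 = 0.04856 cm³.
Thickness = V/A = 0.04856 / 19.7 = 0.00247 cm = 24.7 μm.

24.7 μm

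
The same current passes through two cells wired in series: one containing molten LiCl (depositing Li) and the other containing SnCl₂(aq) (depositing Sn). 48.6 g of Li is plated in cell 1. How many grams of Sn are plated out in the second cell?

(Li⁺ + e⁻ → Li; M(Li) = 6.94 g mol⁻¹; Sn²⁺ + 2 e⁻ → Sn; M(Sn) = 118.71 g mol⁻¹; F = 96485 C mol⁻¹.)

416 g

n(Li) = 48.6 / 6.94 = 7.003 mol.
Since Li⁺ + e⁻ → Li, n(e⁻) passed = 1 × 7.003 = 7.003 mol.
Cells in series carry the same charge, so the same 7.003 mol of electrons passes through cell 2.
Sn²⁺ + 2 e⁻ → Sn, so n(Sn) = 7.003 / 2 = 3.501 mol.
m(Sn) = 3.501 × 118.71 = 416 g.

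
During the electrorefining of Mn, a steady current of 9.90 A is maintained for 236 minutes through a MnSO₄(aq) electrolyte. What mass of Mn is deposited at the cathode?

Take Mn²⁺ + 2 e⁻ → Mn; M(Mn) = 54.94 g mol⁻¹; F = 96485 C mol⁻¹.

39.9 g

Q = I·t = 9.900 A × 14160 s = 140200 C.
n(e⁻) = Q/F = 140200 / 96485 = 1.453 mol.
Mn²⁺ + 2 e⁻ → Mn, so n(Mn) = n(e⁻)/2 = 0.7265 mol.
m = n·M = 0.7265 × 54.94 = 39.9 g.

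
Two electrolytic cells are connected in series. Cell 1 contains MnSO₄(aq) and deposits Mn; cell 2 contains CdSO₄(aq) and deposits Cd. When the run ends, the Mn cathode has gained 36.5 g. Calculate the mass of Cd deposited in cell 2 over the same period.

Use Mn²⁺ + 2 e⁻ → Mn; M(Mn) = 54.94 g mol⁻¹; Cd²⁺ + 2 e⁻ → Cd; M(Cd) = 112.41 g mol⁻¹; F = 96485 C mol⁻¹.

n(Mn) = 36.5 / 54.94 = 0.6644 mol.
Since Mn²⁺ + 2 e⁻ → Mn, n(e⁻) passed = 2 × 0.6644 = 1.329 mol.
Cells in series carry the same charge, so the same 1.329 mol of electrons passes through cell 2.
Cd²⁺ + 2 e⁻ → Cd, so n(Cd) = 1.329 / 2 = 0.6644 mol.
m(Cd) = 0.6644 × 112.41 = 74.7 g.

74.7 g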